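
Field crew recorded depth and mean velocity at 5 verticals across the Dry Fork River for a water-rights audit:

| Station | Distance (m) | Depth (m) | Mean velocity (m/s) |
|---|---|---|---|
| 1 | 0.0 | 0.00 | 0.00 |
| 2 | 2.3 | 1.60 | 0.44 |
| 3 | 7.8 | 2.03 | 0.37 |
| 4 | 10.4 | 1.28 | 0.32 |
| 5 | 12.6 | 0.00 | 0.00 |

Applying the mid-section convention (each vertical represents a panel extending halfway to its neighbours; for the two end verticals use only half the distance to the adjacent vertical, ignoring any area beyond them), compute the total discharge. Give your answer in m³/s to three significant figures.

6.77 m³/s

w_2 = (7.8 − 0.0)/2 = 3.9 m; q_2 = 0.44 × 1.60 × 3.9 = 2.746 m³/s
w_3 = (10.4 − 2.3)/2 = 4.05 m; q_3 = 0.37 × 2.03 × 4.05 = 3.042 m³/s
w_4 = (12.6 − 7.8)/2 = 2.4 m; q_4 = 0.32 × 1.28 × 2.4 = 0.9830 m³/s
Stations 1, 5 contribute zero (depth or velocity is 0).
Q = Σ qᵢ = 6.771 m³/s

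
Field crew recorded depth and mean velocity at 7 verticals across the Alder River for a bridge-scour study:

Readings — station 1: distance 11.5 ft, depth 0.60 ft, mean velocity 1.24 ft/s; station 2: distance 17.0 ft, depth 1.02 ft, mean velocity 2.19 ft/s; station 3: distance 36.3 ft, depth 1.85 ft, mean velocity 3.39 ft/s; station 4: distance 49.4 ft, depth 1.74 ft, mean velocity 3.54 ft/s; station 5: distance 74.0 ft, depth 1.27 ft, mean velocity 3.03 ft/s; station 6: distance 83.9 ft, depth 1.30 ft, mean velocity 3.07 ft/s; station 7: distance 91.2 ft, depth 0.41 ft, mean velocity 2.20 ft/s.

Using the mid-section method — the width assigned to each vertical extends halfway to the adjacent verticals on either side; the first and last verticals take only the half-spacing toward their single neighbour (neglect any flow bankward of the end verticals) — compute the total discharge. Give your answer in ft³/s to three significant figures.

351 ft³/s

w_1 = (17.0 − 11.5)/2 = 2.75 ft; q_1 = 1.24 × 0.60 × 2.75 = 2.046 ft³/s
w_2 = (36.3 − 11.5)/2 = 12.4 ft; q_2 = 2.19 × 1.02 × 12.4 = 27.70 ft³/s
w_3 = (49.4 − 17.0)/2 = 16.2 ft; q_3 = 3.39 × 1.85 × 16.2 = 101.6 ft³/s
w_4 = (74.0 − 36.3)/2 = 18.85 ft; q_4 = 3.54 × 1.74 × 18.85 = 116.1 ft³/s
w_5 = (83.9 − 49.4)/2 = 17.25 ft; q_5 = 3.03 × 1.27 × 17.25 = 66.38 ft³/s
w_6 = (91.2 − 74.0)/2 = 8.6 ft; q_6 = 3.07 × 1.30 × 8.6 = 34.32 ft³/s
w_7 = (91.2 − 83.9)/2 = 3.65 ft; q_7 = 2.20 × 0.41 × 3.65 = 3.292 ft³/s
Q = Σ qᵢ = 351.4 ft³/s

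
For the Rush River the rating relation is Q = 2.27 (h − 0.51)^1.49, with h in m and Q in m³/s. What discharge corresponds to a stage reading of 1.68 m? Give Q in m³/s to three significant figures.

Q = 2.27 × (1.68 − 0.51)^1.49 = 2.27 × 1.17^1.49 = 2.868 m³/s

2.87 m³/s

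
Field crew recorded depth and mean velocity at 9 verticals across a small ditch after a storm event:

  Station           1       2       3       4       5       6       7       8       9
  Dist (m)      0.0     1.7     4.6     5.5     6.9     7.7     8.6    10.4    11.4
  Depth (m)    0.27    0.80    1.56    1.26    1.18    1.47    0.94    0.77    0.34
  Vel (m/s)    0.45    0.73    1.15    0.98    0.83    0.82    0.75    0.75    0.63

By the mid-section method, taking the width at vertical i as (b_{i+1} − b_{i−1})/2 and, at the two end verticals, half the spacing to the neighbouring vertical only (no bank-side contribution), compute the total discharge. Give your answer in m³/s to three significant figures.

w_1 = (1.7 − 0.0)/2 = 0.85 m; q_1 = 0.45 × 0.27 × 0.85 = 0.1033 m³/s
w_2 = (4.6 − 0.0)/2 = 2.3 m; q_2 = 0.73 × 0.80 × 2.3 = 1.343 m³/s
w_3 = (5.5 − 1.7)/2 = 1.9 m; q_3 = 1.15 × 1.56 × 1.9 = 3.409 m³/s
w_4 = (6.9 − 4.6)/2 = 1.15 m; q_4 = 0.98 × 1.26 × 1.15 = 1.420 m³/s
w_5 = (7.7 − 5.5)/2 = 1.1 m; q_5 = 0.83 × 1.18 × 1.1 = 1.077 m³/s
w_6 = (8.6 − 6.9)/2 = 0.85 m; q_6 = 0.82 × 1.47 × 0.85 = 1.025 m³/s
w_7 = (10.4 − 7.7)/2 = 1.35 m; q_7 = 0.75 × 0.94 × 1.35 = 0.9518 m³/s
w_8 = (11.4 − 8.6)/2 = 1.4 m; q_8 = 0.75 × 0.77 × 1.4 = 0.8085 m³/s
w_9 = (11.4 − 10.4)/2 = 0.5 m; q_9 = 0.63 × 0.34 × 0.5 = 0.1071 m³/s
Q = Σ qᵢ = 10.24 m³/s

10.2 m³/s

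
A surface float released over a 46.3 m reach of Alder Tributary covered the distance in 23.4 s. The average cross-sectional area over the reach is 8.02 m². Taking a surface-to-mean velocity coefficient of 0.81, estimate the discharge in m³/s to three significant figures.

v_surface = L / t̄ = 46.3 / 23.4 = 1.979 m/s
v_mean = 0.81 × 1.979 = 1.603 m/s
Q = A × v_mean = 8.02 × 1.603 = 12.85 m³/s

12.9 m³/s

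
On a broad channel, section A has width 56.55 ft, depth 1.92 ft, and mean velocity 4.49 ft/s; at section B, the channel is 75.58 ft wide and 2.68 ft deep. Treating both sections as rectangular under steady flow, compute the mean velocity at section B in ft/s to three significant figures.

Q = A₁V₁ = (56.55×1.92) × 4.49 = 487.5 ft³/s
A₂ = 75.58 × 2.68 = 202.6 ft²
V₂ = Q/A₂ = 487.5/202.6 = 2.407 ft/s

2.41 ft/s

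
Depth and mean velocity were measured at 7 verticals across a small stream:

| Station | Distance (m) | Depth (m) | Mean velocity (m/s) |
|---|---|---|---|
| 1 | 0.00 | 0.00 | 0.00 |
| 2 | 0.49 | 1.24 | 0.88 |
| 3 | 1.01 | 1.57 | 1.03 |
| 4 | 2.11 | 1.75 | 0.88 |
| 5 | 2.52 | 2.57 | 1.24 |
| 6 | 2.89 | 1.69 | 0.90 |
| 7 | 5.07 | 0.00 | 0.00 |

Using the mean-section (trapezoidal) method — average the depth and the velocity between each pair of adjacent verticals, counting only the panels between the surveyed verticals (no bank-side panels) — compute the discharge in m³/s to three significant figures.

5.19 m³/s

Panel 1-2: Δb = 0.49 m, d̄ = (0.00+1.24)/2 = 0.62, v̄ = (0.00+0.88)/2 = 0.44 → q = 0.49×0.62×0.44 = 0.1337 m³/s
Panel 2-3: Δb = 0.52 m, d̄ = (1.24+1.57)/2 = 1.405, v̄ = (0.88+1.03)/2 = 0.955 → q = 0.52×1.405×0.955 = 0.6977 m³/s
Panel 3-4: Δb = 1.1 m, d̄ = (1.57+1.75)/2 = 1.66, v̄ = (1.03+0.88)/2 = 0.955 → q = 1.1×1.66×0.955 = 1.744 m³/s
Panel 4-5: Δb = 0.41 m, d̄ = (1.75+2.57)/2 = 2.16, v̄ = (0.88+1.24)/2 = 1.06 → q = 0.41×2.16×1.06 = 0.9387 m³/s
Panel 5-6: Δb = 0.37 m, d̄ = (2.57+1.69)/2 = 2.13, v̄ = (1.24+0.90)/2 = 1.07 → q = 0.37×2.13×1.07 = 0.8433 m³/s
Panel 6-7: Δb = 2.18 m, d̄ = (1.69+0.00)/2 = 0.845, v̄ = (0.90+0.00)/2 = 0.45 → q = 2.18×0.845×0.45 = 0.8289 m³/s
Q = Σ q = 5.186 m³/s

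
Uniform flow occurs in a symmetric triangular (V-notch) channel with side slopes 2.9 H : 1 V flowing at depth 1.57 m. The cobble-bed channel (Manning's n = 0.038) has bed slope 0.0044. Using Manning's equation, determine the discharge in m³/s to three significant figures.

A = z·y² = 2.9×1.57² = 7.148 m²
P = 2y√(1+z²) = 2×1.57×√(1+2.9²) = 9.632 m
R = A/P = 7.148/9.632 = 0.7421 m
Q = (1/n)·A·R^(2/3)·S^(1/2) = (1/0.038) × 7.148 × 0.7421^(2/3) × 0.0044^(1/2) = 10.23 m³/s

10.2 m³/s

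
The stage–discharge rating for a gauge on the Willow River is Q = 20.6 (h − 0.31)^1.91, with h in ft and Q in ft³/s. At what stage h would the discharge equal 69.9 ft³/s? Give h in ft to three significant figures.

2.21 ft

h − h₀ = (Q/C)^(1/b) = (69.9/20.6)^(1/1.91) = 1.896 ft
h = 0.31 + 1.896 = 2.206 ft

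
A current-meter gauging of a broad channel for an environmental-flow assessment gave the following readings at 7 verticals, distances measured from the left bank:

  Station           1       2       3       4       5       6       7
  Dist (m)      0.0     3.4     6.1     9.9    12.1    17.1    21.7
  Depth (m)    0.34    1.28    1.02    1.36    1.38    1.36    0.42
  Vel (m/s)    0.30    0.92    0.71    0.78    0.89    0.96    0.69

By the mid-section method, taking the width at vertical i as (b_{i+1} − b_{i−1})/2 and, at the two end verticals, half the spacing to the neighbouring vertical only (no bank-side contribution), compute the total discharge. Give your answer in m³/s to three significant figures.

w_1 = (3.4 − 0.0)/2 = 1.7 m; q_1 = 0.30 × 0.34 × 1.7 = 0.1734 m³/s
w_2 = (6.1 − 0.0)/2 = 3.05 m; q_2 = 0.92 × 1.28 × 3.05 = 3.592 m³/s
w_3 = (9.9 − 3.4)/2 = 3.25 m; q_3 = 0.71 × 1.02 × 3.25 = 2.354 m³/s
w_4 = (12.1 − 6.1)/2 = 3 m; q_4 = 0.78 × 1.36 × 3 = 3.182 m³/s
w_5 = (17.1 − 9.9)/2 = 3.6 m; q_5 = 0.89 × 1.38 × 3.6 = 4.422 m³/s
w_6 = (21.7 − 12.1)/2 = 4.8 m; q_6 = 0.96 × 1.36 × 4.8 = 6.267 m³/s
w_7 = (21.7 − 17.1)/2 = 2.3 m; q_7 = 0.69 × 0.42 × 2.3 = 0.6665 m³/s
Q = Σ qᵢ = 20.66 m³/s

20.7 m³/s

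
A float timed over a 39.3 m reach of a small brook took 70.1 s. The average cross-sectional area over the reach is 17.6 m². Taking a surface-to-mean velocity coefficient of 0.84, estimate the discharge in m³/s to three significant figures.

8.29 m³/s

v_surface = L / t̄ = 39.3 / 70.1 = 0.5606 m/s
v_mean = 0.84 × 0.5606 = 0.4709 m/s
Q = A × v_mean = 17.6 × 0.4709 = 8.288 m³/s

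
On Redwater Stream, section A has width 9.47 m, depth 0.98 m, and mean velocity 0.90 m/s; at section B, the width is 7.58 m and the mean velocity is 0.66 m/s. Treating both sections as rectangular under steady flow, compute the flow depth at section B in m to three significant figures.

1.67 m

Q = A₁V₁ = (9.47×0.98) × 0.90 = 8.353 m³/s
d₂ = Q/(b₂ V₂) = 8.353/(7.58×0.66) = 1.670 m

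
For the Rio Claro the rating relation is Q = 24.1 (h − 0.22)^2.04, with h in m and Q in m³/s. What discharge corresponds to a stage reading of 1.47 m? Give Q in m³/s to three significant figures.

38.0 m³/s

Q = 24.1 × (1.47 − 0.22)^2.04 = 24.1 × 1.25^2.04 = 37.99 m³/s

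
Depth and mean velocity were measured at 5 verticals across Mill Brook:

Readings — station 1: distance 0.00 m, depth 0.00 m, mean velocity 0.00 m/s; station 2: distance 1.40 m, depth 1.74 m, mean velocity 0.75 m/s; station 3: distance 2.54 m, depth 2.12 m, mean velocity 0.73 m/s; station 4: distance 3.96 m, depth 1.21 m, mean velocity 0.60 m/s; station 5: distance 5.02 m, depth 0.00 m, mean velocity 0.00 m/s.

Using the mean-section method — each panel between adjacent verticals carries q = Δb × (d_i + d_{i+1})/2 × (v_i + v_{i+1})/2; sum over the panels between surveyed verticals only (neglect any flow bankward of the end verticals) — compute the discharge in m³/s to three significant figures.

Panel 1-2: Δb = 1.4 m, d̄ = (0.00+1.74)/2 = 0.87, v̄ = (0.00+0.75)/2 = 0.375 → q = 1.4×0.87×0.375 = 0.4568 m³/s
Panel 2-3: Δb = 1.14 m, d̄ = (1.74+2.12)/2 = 1.93, v̄ = (0.75+0.73)/2 = 0.74 → q = 1.14×1.93×0.74 = 1.628 m³/s
Panel 3-4: Δb = 1.42 m, d̄ = (2.12+1.21)/2 = 1.665, v̄ = (0.73+0.60)/2 = 0.665 → q = 1.42×1.665×0.665 = 1.572 m³/s
Panel 4-5: Δb = 1.06 m, d̄ = (1.21+0.00)/2 = 0.605, v̄ = (0.60+0.00)/2 = 0.3 → q = 1.06×0.605×0.3 = 0.1924 m³/s
Q = Σ q = 3.850 m³/s

3.85 m³/s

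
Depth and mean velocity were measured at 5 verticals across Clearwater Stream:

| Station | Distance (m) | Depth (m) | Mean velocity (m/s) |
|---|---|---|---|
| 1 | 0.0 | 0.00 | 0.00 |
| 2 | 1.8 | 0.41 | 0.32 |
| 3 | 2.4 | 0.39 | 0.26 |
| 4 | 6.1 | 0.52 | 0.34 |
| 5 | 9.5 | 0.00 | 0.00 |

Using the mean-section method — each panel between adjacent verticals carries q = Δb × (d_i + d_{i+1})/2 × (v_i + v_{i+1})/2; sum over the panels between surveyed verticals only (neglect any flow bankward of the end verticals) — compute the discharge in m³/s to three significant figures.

Panel 1-2: Δb = 1.8 m, d̄ = (0.00+0.41)/2 = 0.205, v̄ = (0.00+0.32)/2 = 0.16 → q = 1.8×0.205×0.16 = 0.05904 m³/s
Panel 2-3: Δb = 0.6 m, d̄ = (0.41+0.39)/2 = 0.4, v̄ = (0.32+0.26)/2 = 0.29 → q = 0.6×0.4×0.29 = 0.06960 m³/s
Panel 3-4: Δb = 3.7 m, d̄ = (0.39+0.52)/2 = 0.455, v̄ = (0.26+0.34)/2 = 0.3 → q = 3.7×0.455×0.3 = 0.5051 m³/s
Panel 4-5: Δb = 3.4 m, d̄ = (0.52+0.00)/2 = 0.26, v̄ = (0.34+0.00)/2 = 0.17 → q = 3.4×0.26×0.17 = 0.1503 m³/s
Q = Σ q = 0.7840 m³/s

0.784 m³/s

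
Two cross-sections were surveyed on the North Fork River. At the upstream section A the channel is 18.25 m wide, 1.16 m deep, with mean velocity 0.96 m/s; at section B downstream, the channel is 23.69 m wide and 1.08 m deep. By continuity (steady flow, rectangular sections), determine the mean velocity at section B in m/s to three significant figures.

0.794 m/s

Q = A₁V₁ = (18.25×1.16) × 0.96 = 20.32 m³/s
A₂ = 23.69 × 1.08 = 25.59 m²
V₂ = Q/A₂ = 20.32/25.59 = 0.7943 m/s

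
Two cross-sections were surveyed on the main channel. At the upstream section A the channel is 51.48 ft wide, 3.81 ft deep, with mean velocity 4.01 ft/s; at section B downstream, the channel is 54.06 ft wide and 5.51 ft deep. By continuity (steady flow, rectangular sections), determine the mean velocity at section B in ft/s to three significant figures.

Q = A₁V₁ = (51.48×3.81) × 4.01 = 786.5 ft³/s
A₂ = 54.06 × 5.51 = 297.9 ft²
V₂ = Q/A₂ = 786.5/297.9 = 2.640 ft/s

2.64 ft/s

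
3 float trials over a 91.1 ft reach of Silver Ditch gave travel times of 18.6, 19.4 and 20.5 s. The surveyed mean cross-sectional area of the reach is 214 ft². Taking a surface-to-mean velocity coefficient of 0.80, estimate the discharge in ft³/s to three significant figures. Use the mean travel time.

t̄ = (18.6 + 19.4 + 20.5) / 3 = 19.5 s
v_surface = L / t̄ = 91.1 / 19.5 = 4.672 ft/s
v_mean = 0.80 × 4.672 = 3.737 ft/s
Q = A × v_mean = 214 × 3.737 = 799.8 ft³/s

800 ft³/s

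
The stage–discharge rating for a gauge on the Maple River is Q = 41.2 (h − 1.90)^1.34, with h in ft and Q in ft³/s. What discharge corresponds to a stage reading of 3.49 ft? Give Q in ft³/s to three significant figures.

76.7 ft³/s

Q = 41.2 × (3.49 − 1.90)^1.34 = 41.2 × 1.59^1.34 = 76.70 ft³/s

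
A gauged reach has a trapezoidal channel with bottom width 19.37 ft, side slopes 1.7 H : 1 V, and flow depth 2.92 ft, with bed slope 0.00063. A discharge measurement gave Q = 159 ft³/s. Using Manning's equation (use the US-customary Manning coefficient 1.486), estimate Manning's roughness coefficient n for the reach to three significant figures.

A = (b + z·y)·y = (19.37 + 1.7×2.92)×2.92 = 71.06 ft²
P = b + 2y√(1+z²) = 19.37 + 2×2.92×√(1+1.7²) = 30.89 ft
R = A/P = 71.06/30.89 = 2.300 ft
n = (1.486/Q)·A·R^(2/3)·S^(1/2) = (1.486/159) × 71.06 × 1.743 × 0.02510 = 0.02905

0.0290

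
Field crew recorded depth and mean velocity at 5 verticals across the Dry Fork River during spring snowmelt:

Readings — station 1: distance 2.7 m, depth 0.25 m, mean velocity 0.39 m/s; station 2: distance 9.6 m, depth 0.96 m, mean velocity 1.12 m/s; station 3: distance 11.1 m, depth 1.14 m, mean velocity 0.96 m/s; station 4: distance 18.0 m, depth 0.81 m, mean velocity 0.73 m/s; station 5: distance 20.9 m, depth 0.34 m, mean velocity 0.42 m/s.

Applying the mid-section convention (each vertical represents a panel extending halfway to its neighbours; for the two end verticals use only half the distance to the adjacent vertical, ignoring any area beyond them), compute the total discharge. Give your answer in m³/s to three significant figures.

w_1 = (9.6 − 2.7)/2 = 3.45 m; q_1 = 0.39 × 0.25 × 3.45 = 0.3364 m³/s
w_2 = (11.1 − 2.7)/2 = 4.2 m; q_2 = 1.12 × 0.96 × 4.2 = 4.516 m³/s
w_3 = (18.0 − 9.6)/2 = 4.2 m; q_3 = 0.96 × 1.14 × 4.2 = 4.596 m³/s
w_4 = (20.9 − 11.1)/2 = 4.9 m; q_4 = 0.73 × 0.81 × 4.9 = 2.897 m³/s
w_5 = (20.9 − 18.0)/2 = 1.45 m; q_5 = 0.42 × 0.34 × 1.45 = 0.2071 m³/s
Q = Σ qᵢ = 12.55 m³/s

12.6 m³/s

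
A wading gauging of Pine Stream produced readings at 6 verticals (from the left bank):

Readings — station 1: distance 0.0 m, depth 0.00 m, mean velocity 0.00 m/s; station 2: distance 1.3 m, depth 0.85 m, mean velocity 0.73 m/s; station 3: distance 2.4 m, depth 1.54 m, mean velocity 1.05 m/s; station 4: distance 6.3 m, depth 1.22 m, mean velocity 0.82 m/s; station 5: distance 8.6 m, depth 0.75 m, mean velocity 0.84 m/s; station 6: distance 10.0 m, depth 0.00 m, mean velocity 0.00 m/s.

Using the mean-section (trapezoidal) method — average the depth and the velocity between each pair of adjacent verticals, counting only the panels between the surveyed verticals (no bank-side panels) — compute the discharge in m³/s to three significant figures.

Panel 1-2: Δb = 1.3 m, d̄ = (0.00+0.85)/2 = 0.425, v̄ = (0.00+0.73)/2 = 0.365 → q = 1.3×0.425×0.365 = 0.2017 m³/s
Panel 2-3: Δb = 1.1 m, d̄ = (0.85+1.54)/2 = 1.195, v̄ = (0.73+1.05)/2 = 0.89 → q = 1.1×1.195×0.89 = 1.170 m³/s
Panel 3-4: Δb = 3.9 m, d̄ = (1.54+1.22)/2 = 1.38, v̄ = (1.05+0.82)/2 = 0.935 → q = 3.9×1.38×0.935 = 5.032 m³/s
Panel 4-5: Δb = 2.3 m, d̄ = (1.22+0.75)/2 = 0.985, v̄ = (0.82+0.84)/2 = 0.83 → q = 2.3×0.985×0.83 = 1.880 m³/s
Panel 5-6: Δb = 1.4 m, d̄ = (0.75+0.00)/2 = 0.375, v̄ = (0.84+0.00)/2 = 0.42 → q = 1.4×0.375×0.42 = 0.2205 m³/s
Q = Σ q = 8.505 m³/s

8.50 m³/s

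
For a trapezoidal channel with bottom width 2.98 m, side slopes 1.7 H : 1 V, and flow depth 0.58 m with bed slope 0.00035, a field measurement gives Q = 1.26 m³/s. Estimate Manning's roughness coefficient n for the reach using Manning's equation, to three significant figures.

A = (b + z·y)·y = (2.98 + 1.7×0.58)×0.58 = 2.300 m²
P = b + 2y√(1+z²) = 2.98 + 2×0.58×√(1+1.7²) = 5.268 m
R = A/P = 2.300/5.268 = 0.4367 m
n = (1/Q)·A·R^(2/3)·S^(1/2) = (1/1.26) × 2.300 × 0.5756 × 0.01871 = 0.01966

0.0197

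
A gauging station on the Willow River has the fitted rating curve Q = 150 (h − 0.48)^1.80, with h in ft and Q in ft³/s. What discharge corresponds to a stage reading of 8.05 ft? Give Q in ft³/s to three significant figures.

5730 ft³/s

Q = 150 × (8.05 − 0.48)^1.80 = 150 × 7.57^1.80 = 5734 ft³/s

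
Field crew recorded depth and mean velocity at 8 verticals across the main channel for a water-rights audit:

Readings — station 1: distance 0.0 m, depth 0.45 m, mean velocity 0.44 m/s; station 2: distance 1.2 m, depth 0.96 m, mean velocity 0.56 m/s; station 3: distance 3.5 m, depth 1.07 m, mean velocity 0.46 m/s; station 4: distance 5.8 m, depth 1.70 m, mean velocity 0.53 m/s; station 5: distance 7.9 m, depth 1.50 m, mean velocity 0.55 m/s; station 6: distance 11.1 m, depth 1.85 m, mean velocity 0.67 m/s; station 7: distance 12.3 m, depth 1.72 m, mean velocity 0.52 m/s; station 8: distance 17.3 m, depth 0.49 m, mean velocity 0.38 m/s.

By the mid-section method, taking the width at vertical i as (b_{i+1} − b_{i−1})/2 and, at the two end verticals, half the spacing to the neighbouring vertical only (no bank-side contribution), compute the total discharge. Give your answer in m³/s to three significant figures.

w_1 = (1.2 − 0.0)/2 = 0.6 m; q_1 = 0.44 × 0.45 × 0.6 = 0.1188 m³/s
w_2 = (3.5 − 0.0)/2 = 1.75 m; q_2 = 0.56 × 0.96 × 1.75 = 0.9408 m³/s
w_3 = (5.8 − 1.2)/2 = 2.3 m; q_3 = 0.46 × 1.07 × 2.3 = 1.132 m³/s
w_4 = (7.9 − 3.5)/2 = 2.2 m; q_4 = 0.53 × 1.70 × 2.2 = 1.982 m³/s
w_5 = (11.1 − 5.8)/2 = 2.65 m; q_5 = 0.55 × 1.50 × 2.65 = 2.186 m³/s
w_6 = (12.3 − 7.9)/2 = 2.2 m; q_6 = 0.67 × 1.85 × 2.2 = 2.727 m³/s
w_7 = (17.3 − 11.1)/2 = 3.1 m; q_7 = 0.52 × 1.72 × 3.1 = 2.773 m³/s
w_8 = (17.3 − 12.3)/2 = 2.5 m; q_8 = 0.38 × 0.49 × 2.5 = 0.4655 m³/s
Q = Σ qᵢ = 12.33 m³/s

12.3 m³/s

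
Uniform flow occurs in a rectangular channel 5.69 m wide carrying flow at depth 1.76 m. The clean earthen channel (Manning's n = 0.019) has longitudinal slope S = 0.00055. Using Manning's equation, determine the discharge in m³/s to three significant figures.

A = b·y = 5.69 × 1.76 = 10.01 m²
P = b + 2y = 5.69 + 2×1.76 = 9.210 m
R = A/P = 10.01/9.210 = 1.087 m
Q = (1/n)·A·R^(2/3)·S^(1/2) = (1/0.019) × 10.01 × 1.087^(2/3) × 0.00055^(1/2) = 13.07 m³/s

13.1 m³/s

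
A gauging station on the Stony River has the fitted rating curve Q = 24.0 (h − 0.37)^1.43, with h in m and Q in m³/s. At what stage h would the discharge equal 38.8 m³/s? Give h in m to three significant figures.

h − h₀ = (Q/C)^(1/b) = (38.8/24.0)^(1/1.43) = 1.399 m
h = 0.37 + 1.399 = 1.769 m

1.77 m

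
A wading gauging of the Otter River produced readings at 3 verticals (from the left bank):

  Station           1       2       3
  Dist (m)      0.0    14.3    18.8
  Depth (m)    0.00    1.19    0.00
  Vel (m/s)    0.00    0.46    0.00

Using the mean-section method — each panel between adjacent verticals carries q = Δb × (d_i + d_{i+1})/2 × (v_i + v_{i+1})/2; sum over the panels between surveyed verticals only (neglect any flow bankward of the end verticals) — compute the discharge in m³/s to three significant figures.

2.57 m³/s

Panel 1-2: Δb = 14.3 m, d̄ = (0.00+1.19)/2 = 0.595, v̄ = (0.00+0.46)/2 = 0.23 → q = 14.3×0.595×0.23 = 1.957 m³/s
Panel 2-3: Δb = 4.5 m, d̄ = (1.19+0.00)/2 = 0.595, v̄ = (0.46+0.00)/2 = 0.23 → q = 4.5×0.595×0.23 = 0.6158 m³/s
Q = Σ q = 2.573 m³/s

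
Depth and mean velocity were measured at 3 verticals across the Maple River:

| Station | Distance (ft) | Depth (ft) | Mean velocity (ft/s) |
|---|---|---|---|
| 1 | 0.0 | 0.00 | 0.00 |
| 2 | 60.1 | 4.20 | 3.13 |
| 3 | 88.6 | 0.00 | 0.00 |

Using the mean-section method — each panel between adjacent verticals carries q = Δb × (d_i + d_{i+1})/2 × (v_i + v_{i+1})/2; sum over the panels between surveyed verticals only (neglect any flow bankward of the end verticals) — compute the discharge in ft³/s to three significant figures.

Panel 1-2: Δb = 60.1 ft, d̄ = (0.00+4.20)/2 = 2.1, v̄ = (0.00+3.13)/2 = 1.565 → q = 60.1×2.1×1.565 = 197.5 ft³/s
Panel 2-3: Δb = 28.5 ft, d̄ = (4.20+0.00)/2 = 2.1, v̄ = (3.13+0.00)/2 = 1.565 → q = 28.5×2.1×1.565 = 93.67 ft³/s
Q = Σ q = 291.2 ft³/s

291 ft³/s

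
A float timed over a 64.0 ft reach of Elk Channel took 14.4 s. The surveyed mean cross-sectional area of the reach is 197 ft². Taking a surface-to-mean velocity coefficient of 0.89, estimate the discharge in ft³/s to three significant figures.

v_surface = L / t̄ = 64.0 / 14.4 = 4.444 ft/s
v_mean = 0.89 × 4.444 = 3.956 ft/s
Q = A × v_mean = 197 × 3.956 = 779.2 ft³/s

779 ft³/s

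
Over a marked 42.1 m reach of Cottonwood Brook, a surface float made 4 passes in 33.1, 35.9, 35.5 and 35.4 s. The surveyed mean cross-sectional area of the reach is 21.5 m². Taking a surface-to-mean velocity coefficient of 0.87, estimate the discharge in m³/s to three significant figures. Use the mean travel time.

22.5 m³/s

t̄ = (33.1 + 35.9 + 35.5 + 35.4) / 4 = 34.975 s
v_surface = L / t̄ = 42.1 / 34.975 = 1.204 m/s
v_mean = 0.87 × 1.204 = 1.047 m/s
Q = A × v_mean = 21.5 × 1.047 = 22.52 m³/s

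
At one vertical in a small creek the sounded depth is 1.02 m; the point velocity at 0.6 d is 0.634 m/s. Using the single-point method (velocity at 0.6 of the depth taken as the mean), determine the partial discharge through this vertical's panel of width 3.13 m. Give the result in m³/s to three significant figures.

v̄ = v₀.₆ = 0.634 m/s
q = v̄ × d × w = 0.6340 × 1.02 × 3.13 = 2.024 m³/s

2.02 m³/s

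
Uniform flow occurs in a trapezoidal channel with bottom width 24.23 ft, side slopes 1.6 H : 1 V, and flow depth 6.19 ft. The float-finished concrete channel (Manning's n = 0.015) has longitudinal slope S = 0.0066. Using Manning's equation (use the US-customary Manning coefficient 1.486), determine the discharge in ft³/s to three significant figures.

4590 ft³/s

A = (b + z·y)·y = (24.23 + 1.6×6.19)×6.19 = 211.3 ft²
P = b + 2y√(1+z²) = 24.23 + 2×6.19×√(1+1.6²) = 47.59 ft
R = A/P = 211.3/47.59 = 4.440 ft
Q = (1.486/n)·A·R^(2/3)·S^(1/2) = (1.486/0.015) × 211.3 × 4.440^(2/3) × 0.0066^(1/2) = 4594 ft³/s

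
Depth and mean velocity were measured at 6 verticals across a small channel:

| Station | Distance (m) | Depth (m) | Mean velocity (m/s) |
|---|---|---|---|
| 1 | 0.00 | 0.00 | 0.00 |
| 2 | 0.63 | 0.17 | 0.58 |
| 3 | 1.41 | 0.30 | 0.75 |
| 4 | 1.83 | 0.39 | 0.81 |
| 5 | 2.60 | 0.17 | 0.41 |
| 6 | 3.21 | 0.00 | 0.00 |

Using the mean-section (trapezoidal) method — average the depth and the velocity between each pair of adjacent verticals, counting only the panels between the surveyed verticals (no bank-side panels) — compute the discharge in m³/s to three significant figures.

Panel 1-2: Δb = 0.63 m, d̄ = (0.00+0.17)/2 = 0.085, v̄ = (0.00+0.58)/2 = 0.29 → q = 0.63×0.085×0.29 = 0.01553 m³/s
Panel 2-3: Δb = 0.78 m, d̄ = (0.17+0.30)/2 = 0.235, v̄ = (0.58+0.75)/2 = 0.665 → q = 0.78×0.235×0.665 = 0.1219 m³/s
Panel 3-4: Δb = 0.42 m, d̄ = (0.30+0.39)/2 = 0.345, v̄ = (0.75+0.81)/2 = 0.78 → q = 0.42×0.345×0.78 = 0.1130 m³/s
Panel 4-5: Δb = 0.77 m, d̄ = (0.39+0.17)/2 = 0.28, v̄ = (0.81+0.41)/2 = 0.61 → q = 0.77×0.28×0.61 = 0.1315 m³/s
Panel 5-6: Δb = 0.61 m, d̄ = (0.17+0.00)/2 = 0.085, v̄ = (0.41+0.00)/2 = 0.205 → q = 0.61×0.085×0.205 = 0.01063 m³/s
Q = Σ q = 0.3926 m³/s

0.393 m³/s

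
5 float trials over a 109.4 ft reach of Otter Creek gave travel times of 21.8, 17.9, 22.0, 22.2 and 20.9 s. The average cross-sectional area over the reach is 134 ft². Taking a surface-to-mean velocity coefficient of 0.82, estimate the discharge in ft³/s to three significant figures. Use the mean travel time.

574 ft³/s

t̄ = (21.8 + 17.9 + 22.0 + 22.2 + 20.9) / 5 = 20.96 s
v_surface = L / t̄ = 109.4 / 20.96 = 5.219 ft/s
v_mean = 0.82 × 5.219 = 4.280 ft/s
Q = A × v_mean = 134 × 4.280 = 573.5 ft³/s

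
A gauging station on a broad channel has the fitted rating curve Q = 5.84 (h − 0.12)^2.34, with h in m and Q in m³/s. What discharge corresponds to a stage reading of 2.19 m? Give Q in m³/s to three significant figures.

32.0 m³/s

Q = 5.84 × (2.19 − 0.12)^2.34 = 5.84 × 2.07^2.34 = 32.05 m³/s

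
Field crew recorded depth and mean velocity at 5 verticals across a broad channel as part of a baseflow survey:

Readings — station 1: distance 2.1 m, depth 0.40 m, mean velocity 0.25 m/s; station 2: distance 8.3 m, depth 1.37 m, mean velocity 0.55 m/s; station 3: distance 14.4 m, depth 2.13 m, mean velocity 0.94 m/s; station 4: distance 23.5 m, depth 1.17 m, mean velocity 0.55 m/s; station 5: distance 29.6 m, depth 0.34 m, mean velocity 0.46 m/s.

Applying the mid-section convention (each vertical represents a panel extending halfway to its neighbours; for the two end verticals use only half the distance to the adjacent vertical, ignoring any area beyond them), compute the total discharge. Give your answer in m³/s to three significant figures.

w_1 = (8.3 − 2.1)/2 = 3.1 m; q_1 = 0.25 × 0.40 × 3.1 = 0.3100 m³/s
w_2 = (14.4 − 2.1)/2 = 6.15 m; q_2 = 0.55 × 1.37 × 6.15 = 4.634 m³/s
w_3 = (23.5 − 8.3)/2 = 7.6 m; q_3 = 0.94 × 2.13 × 7.6 = 15.22 m³/s
w_4 = (29.6 − 14.4)/2 = 7.6 m; q_4 = 0.55 × 1.17 × 7.6 = 4.891 m³/s
w_5 = (29.6 − 23.5)/2 = 3.05 m; q_5 = 0.46 × 0.34 × 3.05 = 0.4770 m³/s
Q = Σ qᵢ = 25.53 m³/s

25.5 m³/s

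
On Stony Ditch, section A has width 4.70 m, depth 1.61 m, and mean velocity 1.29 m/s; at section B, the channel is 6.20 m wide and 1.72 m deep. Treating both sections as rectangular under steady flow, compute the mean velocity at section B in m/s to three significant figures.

Q = A₁V₁ = (4.70×1.61) × 1.29 = 9.761 m³/s
A₂ = 6.20 × 1.72 = 10.66 m²
V₂ = Q/A₂ = 9.761/10.66 = 0.9154 m/s

0.915 m/s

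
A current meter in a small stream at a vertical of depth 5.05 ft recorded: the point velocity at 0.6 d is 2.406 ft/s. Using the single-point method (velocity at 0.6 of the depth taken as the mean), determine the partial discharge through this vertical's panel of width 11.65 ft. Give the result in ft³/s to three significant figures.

142 ft³/s

v̄ = v₀.₆ = 2.406 ft/s
q = v̄ × d × w = 2.406 × 5.05 × 11.65 = 141.6 ft³/s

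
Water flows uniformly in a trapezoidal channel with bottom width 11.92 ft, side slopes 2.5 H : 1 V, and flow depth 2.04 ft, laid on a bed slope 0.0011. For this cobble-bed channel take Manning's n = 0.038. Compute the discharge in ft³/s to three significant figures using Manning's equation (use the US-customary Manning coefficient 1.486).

59.4 ft³/s

A = (b + z·y)·y = (11.92 + 2.5×2.04)×2.04 = 34.72 ft²
P = b + 2y√(1+z²) = 11.92 + 2×2.04×√(1+2.5²) = 22.91 ft
R = A/P = 34.72/22.91 = 1.516 ft
Q = (1.486/n)·A·R^(2/3)·S^(1/2) = (1.486/0.038) × 34.72 × 1.516^(2/3) × 0.0011^(1/2) = 59.42 ft³/s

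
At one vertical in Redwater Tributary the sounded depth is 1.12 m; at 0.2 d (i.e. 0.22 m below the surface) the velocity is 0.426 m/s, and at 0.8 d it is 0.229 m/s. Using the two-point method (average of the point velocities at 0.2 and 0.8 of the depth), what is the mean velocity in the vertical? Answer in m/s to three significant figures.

v̄ = (0.426 + 0.229) / 2 = 0.3275 m/s

0.328 m/s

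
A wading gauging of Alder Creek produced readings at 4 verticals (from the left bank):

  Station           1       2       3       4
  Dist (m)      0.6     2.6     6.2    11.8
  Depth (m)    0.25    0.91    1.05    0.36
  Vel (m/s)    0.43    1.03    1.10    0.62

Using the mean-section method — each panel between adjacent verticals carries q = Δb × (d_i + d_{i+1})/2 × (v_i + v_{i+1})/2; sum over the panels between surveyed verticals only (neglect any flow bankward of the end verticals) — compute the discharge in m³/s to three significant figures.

Panel 1-2: Δb = 2 m, d̄ = (0.25+0.91)/2 = 0.58, v̄ = (0.43+1.03)/2 = 0.73 → q = 2×0.58×0.73 = 0.8468 m³/s
Panel 2-3: Δb = 3.6 m, d̄ = (0.91+1.05)/2 = 0.98, v̄ = (1.03+1.10)/2 = 1.065 → q = 3.6×0.98×1.065 = 3.757 m³/s
Panel 3-4: Δb = 5.6 m, d̄ = (1.05+0.36)/2 = 0.705, v̄ = (1.10+0.62)/2 = 0.86 → q = 5.6×0.705×0.86 = 3.395 m³/s
Q = Σ q = 7.999 m³/s

8.00 m³/s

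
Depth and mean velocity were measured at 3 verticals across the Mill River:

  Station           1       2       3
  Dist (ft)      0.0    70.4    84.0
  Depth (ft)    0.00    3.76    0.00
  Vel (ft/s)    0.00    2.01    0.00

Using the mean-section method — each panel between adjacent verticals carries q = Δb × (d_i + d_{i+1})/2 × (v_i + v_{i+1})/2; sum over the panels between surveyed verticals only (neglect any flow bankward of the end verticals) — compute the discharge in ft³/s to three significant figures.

159 ft³/s

Panel 1-2: Δb = 70.4 ft, d̄ = (0.00+3.76)/2 = 1.88, v̄ = (0.00+2.01)/2 = 1.005 → q = 70.4×1.88×1.005 = 133.0 ft³/s
Panel 2-3: Δb = 13.6 ft, d̄ = (3.76+0.00)/2 = 1.88, v̄ = (2.01+0.00)/2 = 1.005 → q = 13.6×1.88×1.005 = 25.70 ft³/s
Q = Σ q = 158.7 ft³/s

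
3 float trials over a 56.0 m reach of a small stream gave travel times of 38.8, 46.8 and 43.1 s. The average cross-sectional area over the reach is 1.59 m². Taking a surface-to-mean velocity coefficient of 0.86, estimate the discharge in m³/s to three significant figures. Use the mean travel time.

t̄ = (38.8 + 46.8 + 43.1) / 3 = 42.9 s
v_surface = L / t̄ = 56.0 / 42.9 = 1.305 m/s
v_mean = 0.86 × 1.305 = 1.123 m/s
Q = A × v_mean = 1.59 × 1.123 = 1.785 m³/s

1.78 m³/s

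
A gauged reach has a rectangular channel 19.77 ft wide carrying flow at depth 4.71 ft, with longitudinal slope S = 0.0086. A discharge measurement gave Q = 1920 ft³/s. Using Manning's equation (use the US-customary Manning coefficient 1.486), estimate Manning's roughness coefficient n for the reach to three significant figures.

A = b·y = 19.77 × 4.71 = 93.12 ft²
P = b + 2y = 19.77 + 2×4.71 = 29.19 ft
R = A/P = 93.12/29.19 = 3.190 ft
n = (1.486/Q)·A·R^(2/3)·S^(1/2) = (1.486/1920) × 93.12 × 2.167 × 0.09274 = 0.01448

0.0145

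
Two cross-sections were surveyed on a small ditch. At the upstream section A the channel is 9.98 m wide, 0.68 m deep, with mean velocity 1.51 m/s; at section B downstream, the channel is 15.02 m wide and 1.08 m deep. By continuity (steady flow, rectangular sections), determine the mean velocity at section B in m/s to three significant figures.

0.632 m/s

Q = A₁V₁ = (9.98×0.68) × 1.51 = 10.25 m³/s
A₂ = 15.02 × 1.08 = 16.22 m²
V₂ = Q/A₂ = 10.25/16.22 = 0.6317 m/s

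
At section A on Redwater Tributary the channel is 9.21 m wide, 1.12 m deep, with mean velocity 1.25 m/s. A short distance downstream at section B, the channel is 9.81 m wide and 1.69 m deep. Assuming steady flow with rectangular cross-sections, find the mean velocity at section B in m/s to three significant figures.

Q = A₁V₁ = (9.21×1.12) × 1.25 = 12.89 m³/s
A₂ = 9.81 × 1.69 = 16.58 m²
V₂ = Q/A₂ = 12.89/16.58 = 0.7777 m/s

0.778 m/s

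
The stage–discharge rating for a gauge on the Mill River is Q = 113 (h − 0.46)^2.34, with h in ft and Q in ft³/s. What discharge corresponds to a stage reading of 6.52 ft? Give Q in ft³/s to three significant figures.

7660 ft³/s

Q = 113 × (6.52 − 0.46)^2.34 = 113 × 6.06^2.34 = 7657 ft³/s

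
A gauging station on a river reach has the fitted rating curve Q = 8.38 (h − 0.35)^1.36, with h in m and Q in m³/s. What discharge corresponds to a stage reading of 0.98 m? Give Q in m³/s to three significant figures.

4.47 m³/s

Q = 8.38 × (0.98 − 0.35)^1.36 = 8.38 × 0.63^1.36 = 4.470 m³/s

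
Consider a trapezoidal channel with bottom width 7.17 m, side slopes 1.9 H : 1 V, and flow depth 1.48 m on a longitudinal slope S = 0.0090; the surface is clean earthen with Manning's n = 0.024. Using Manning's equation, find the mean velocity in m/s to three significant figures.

4.19 m/s

A = (b + z·y)·y = (7.17 + 1.9×1.48)×1.48 = 14.77 m²
P = b + 2y√(1+z²) = 7.17 + 2×1.48×√(1+1.9²) = 13.53 m
R = A/P = 14.77/13.53 = 1.092 m
Q = (1/n)·A·R^(2/3)·S^(1/2) = (1/0.024) × 14.77 × 1.092^(2/3) × 0.0090^(1/2) = 61.94 m³/s
V = Q/A = 61.94/14.77 = 4.192 m/s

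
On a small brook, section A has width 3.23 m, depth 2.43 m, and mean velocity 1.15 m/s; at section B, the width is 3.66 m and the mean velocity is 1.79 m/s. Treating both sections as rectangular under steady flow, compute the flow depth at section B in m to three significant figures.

1.38 m

Q = A₁V₁ = (3.23×2.43) × 1.15 = 9.026 m³/s
d₂ = Q/(b₂ V₂) = 9.026/(3.66×1.79) = 1.378 m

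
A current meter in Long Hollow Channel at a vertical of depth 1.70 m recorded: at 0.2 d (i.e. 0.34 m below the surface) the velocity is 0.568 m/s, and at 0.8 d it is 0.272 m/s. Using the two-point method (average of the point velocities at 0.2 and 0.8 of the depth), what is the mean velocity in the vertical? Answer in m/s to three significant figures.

0.420 m/s

v̄ = (0.568 + 0.272) / 2 = 0.4200 m/s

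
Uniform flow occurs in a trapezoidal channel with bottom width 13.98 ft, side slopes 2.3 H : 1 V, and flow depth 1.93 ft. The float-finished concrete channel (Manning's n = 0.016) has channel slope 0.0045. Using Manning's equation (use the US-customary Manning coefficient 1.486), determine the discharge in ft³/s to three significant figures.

291 ft³/s

A = (b + z·y)·y = (13.98 + 2.3×1.93)×1.93 = 35.55 ft²
P = b + 2y√(1+z²) = 13.98 + 2×1.93×√(1+2.3²) = 23.66 ft
R = A/P = 35.55/23.66 = 1.502 ft
Q = (1.486/n)·A·R^(2/3)·S^(1/2) = (1.486/0.016) × 35.55 × 1.502^(2/3) × 0.0045^(1/2) = 290.5 ft³/s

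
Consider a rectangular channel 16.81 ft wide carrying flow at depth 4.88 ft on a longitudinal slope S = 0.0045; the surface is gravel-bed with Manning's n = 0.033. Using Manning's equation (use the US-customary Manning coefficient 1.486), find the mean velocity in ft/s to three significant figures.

A = b·y = 16.81 × 4.88 = 82.03 ft²
P = b + 2y = 16.81 + 2×4.88 = 26.57 ft
R = A/P = 82.03/26.57 = 3.087 ft
Q = (1.486/n)·A·R^(2/3)·S^(1/2) = (1.486/0.033) × 82.03 × 3.087^(2/3) × 0.0045^(1/2) = 525.4 ft³/s
V = Q/A = 525.4/82.03 = 6.405 ft/s

6.40 ft/s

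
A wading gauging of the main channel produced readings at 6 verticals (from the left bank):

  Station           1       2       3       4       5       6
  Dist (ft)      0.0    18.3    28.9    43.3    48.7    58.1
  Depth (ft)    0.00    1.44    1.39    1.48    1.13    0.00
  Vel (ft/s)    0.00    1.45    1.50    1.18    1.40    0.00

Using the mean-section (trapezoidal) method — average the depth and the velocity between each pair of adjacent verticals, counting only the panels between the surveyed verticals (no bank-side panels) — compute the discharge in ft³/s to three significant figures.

Panel 1-2: Δb = 18.3 ft, d̄ = (0.00+1.44)/2 = 0.72, v̄ = (0.00+1.45)/2 = 0.725 → q = 18.3×0.72×0.725 = 9.553 ft³/s
Panel 2-3: Δb = 10.6 ft, d̄ = (1.44+1.39)/2 = 1.415, v̄ = (1.45+1.50)/2 = 1.475 → q = 10.6×1.415×1.475 = 22.12 ft³/s
Panel 3-4: Δb = 14.4 ft, d̄ = (1.39+1.48)/2 = 1.435, v̄ = (1.50+1.18)/2 = 1.34 → q = 14.4×1.435×1.34 = 27.69 ft³/s
Panel 4-5: Δb = 5.4 ft, d̄ = (1.48+1.13)/2 = 1.305, v̄ = (1.18+1.40)/2 = 1.29 → q = 5.4×1.305×1.29 = 9.091 ft³/s
Panel 5-6: Δb = 9.4 ft, d̄ = (1.13+0.00)/2 = 0.565, v̄ = (1.40+0.00)/2 = 0.7 → q = 9.4×0.565×0.7 = 3.718 ft³/s
Q = Σ q = 72.17 ft³/s

72.2 ft³/s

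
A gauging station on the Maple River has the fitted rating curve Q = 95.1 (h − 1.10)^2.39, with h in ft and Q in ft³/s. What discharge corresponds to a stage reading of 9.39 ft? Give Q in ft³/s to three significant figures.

Q = 95.1 × (9.39 − 1.10)^2.39 = 95.1 × 8.29^2.39 = 14910 ft³/s

14900 ft³/s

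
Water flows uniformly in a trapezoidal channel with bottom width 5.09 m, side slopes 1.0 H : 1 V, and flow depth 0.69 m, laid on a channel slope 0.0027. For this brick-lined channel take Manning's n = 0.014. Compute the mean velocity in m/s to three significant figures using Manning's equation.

A = (b + z·y)·y = (5.09 + 1.0×0.69)×0.69 = 3.988 m²
P = b + 2y√(1+z²) = 5.09 + 2×0.69×√(1+1.0²) = 7.042 m
R = A/P = 3.988/7.042 = 0.5664 m
Q = (1/n)·A·R^(2/3)·S^(1/2) = (1/0.014) × 3.988 × 0.5664^(2/3) × 0.0027^(1/2) = 10.13 m³/s
V = Q/A = 10.13/3.988 = 2.541 m/s

2.54 m/s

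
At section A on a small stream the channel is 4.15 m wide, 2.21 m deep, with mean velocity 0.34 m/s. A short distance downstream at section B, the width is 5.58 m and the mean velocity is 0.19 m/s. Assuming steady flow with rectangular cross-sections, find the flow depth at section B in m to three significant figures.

2.94 m

Q = A₁V₁ = (4.15×2.21) × 0.34 = 3.118 m³/s
d₂ = Q/(b₂ V₂) = 3.118/(5.58×0.19) = 2.941 m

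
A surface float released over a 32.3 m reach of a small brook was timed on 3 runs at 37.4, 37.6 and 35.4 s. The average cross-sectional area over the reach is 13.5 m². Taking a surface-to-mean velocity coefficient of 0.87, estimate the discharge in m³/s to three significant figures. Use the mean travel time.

t̄ = (37.4 + 37.6 + 35.4) / 3 = 36.8 s
v_surface = L / t̄ = 32.3 / 36.8 = 0.8777 m/s
v_mean = 0.87 × 0.8777 = 0.7636 m/s
Q = A × v_mean = 13.5 × 0.7636 = 10.31 m³/s

10.3 m³/s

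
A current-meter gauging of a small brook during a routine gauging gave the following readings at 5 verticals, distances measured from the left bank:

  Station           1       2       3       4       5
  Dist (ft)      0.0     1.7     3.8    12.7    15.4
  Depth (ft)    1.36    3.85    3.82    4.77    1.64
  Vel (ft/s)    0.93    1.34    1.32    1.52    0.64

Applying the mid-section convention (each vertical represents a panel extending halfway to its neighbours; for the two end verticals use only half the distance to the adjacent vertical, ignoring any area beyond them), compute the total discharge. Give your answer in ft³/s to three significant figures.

82.1 ft³/s

w_1 = (1.7 − 0.0)/2 = 0.85 ft; q_1 = 0.93 × 1.36 × 0.85 = 1.075 ft³/s
w_2 = (3.8 − 0.0)/2 = 1.9 ft; q_2 = 1.34 × 3.85 × 1.9 = 9.802 ft³/s
w_3 = (12.7 − 1.7)/2 = 5.5 ft; q_3 = 1.32 × 3.82 × 5.5 = 27.73 ft³/s
w_4 = (15.4 − 3.8)/2 = 5.8 ft; q_4 = 1.52 × 4.77 × 5.8 = 42.05 ft³/s
w_5 = (15.4 − 12.7)/2 = 1.35 ft; q_5 = 0.64 × 1.64 × 1.35 = 1.417 ft³/s
Q = Σ qᵢ = 82.08 ft³/s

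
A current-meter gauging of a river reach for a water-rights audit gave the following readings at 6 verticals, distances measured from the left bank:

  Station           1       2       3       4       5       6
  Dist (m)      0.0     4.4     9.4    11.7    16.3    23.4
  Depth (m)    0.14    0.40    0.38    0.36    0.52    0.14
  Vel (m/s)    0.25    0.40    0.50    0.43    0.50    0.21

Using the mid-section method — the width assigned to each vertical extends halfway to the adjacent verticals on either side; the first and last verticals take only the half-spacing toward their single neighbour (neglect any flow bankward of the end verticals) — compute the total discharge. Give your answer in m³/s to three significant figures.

w_1 = (4.4 − 0.0)/2 = 2.2 m; q_1 = 0.25 × 0.14 × 2.2 = 0.07700 m³/s
w_2 = (9.4 − 0.0)/2 = 4.7 m; q_2 = 0.40 × 0.40 × 4.7 = 0.7520 m³/s
w_3 = (11.7 − 4.4)/2 = 3.65 m; q_3 = 0.50 × 0.38 × 3.65 = 0.6935 m³/s
w_4 = (16.3 − 9.4)/2 = 3.45 m; q_4 = 0.43 × 0.36 × 3.45 = 0.5341 m³/s
w_5 = (23.4 − 11.7)/2 = 5.85 m; q_5 = 0.50 × 0.52 × 5.85 = 1.521 m³/s
w_6 = (23.4 − 16.3)/2 = 3.55 m; q_6 = 0.21 × 0.14 × 3.55 = 0.1044 m³/s
Q = Σ qᵢ = 3.682 m³/s

3.68 m³/s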